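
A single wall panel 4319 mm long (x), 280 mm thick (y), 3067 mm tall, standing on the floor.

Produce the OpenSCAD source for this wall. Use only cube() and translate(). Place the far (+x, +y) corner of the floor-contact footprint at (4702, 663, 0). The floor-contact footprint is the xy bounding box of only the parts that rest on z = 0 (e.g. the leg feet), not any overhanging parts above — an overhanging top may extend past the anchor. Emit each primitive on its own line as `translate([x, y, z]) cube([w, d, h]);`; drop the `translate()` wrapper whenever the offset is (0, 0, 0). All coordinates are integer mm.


translate([383, 383, 0]) cube([4319, 280, 3067]);


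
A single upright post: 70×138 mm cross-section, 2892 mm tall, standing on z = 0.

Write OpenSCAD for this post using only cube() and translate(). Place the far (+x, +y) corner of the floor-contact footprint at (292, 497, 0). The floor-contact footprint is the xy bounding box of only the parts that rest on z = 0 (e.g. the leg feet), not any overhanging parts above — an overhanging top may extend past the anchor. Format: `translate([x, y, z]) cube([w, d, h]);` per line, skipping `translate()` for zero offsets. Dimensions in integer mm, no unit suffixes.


translate([222, 359, 0]) cube([70, 138, 2892]);


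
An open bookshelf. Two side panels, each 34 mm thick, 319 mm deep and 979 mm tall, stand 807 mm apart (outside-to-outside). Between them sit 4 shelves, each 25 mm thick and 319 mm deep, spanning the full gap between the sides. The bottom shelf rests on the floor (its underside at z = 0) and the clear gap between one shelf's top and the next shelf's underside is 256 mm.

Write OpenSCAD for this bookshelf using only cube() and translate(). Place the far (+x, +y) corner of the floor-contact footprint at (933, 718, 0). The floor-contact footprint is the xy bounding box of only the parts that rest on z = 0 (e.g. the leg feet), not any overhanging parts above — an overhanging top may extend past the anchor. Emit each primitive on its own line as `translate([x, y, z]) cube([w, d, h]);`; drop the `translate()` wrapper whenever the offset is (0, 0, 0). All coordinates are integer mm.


translate([126, 399, 0]) cube([34, 319, 979]);
translate([899, 399, 0]) cube([34, 319, 979]);
translate([160, 399, 0]) cube([739, 319, 25]);
translate([160, 399, 281]) cube([739, 319, 25]);
translate([160, 399, 562]) cube([739, 319, 25]);
translate([160, 399, 843]) cube([739, 319, 25]);


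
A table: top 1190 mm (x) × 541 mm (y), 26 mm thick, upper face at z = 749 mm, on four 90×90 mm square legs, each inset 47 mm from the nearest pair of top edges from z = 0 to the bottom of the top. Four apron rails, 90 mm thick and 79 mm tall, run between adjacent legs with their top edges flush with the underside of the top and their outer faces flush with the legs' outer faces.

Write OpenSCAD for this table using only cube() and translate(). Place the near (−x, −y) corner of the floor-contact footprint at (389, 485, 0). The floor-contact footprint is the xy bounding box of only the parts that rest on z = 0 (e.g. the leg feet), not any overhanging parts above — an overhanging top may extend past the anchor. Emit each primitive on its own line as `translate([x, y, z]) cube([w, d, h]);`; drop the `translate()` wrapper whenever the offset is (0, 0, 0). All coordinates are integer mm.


translate([342, 438, 723]) cube([1190, 541, 26]);
translate([389, 485, 0]) cube([90, 90, 723]);
translate([1395, 485, 0]) cube([90, 90, 723]);
translate([389, 842, 0]) cube([90, 90, 723]);
translate([1395, 842, 0]) cube([90, 90, 723]);
translate([479, 485, 644]) cube([916, 90, 79]);
translate([479, 842, 644]) cube([916, 90, 79]);
translate([389, 575, 644]) cube([90, 267, 79]);
translate([1395, 575, 644]) cube([90, 267, 79]);


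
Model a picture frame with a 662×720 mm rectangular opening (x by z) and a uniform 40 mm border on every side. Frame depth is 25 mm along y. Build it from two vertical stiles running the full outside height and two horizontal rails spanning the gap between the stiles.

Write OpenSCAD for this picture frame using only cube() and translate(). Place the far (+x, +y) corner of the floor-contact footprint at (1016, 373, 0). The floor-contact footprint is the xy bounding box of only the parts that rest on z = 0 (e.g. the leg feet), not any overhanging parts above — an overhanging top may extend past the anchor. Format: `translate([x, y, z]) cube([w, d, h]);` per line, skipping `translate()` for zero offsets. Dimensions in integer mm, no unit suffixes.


translate([274, 348, 0]) cube([40, 25, 800]);
translate([976, 348, 0]) cube([40, 25, 800]);
translate([314, 348, 0]) cube([662, 25, 40]);
translate([314, 348, 760]) cube([662, 25, 40]);


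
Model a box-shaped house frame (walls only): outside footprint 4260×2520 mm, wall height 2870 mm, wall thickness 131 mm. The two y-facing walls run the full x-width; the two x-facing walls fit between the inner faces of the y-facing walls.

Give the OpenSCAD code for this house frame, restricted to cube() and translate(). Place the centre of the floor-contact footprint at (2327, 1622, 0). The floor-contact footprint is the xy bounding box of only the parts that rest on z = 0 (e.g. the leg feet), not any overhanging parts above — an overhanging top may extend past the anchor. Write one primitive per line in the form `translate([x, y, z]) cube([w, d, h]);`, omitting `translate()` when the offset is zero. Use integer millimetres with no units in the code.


translate([197, 362, 0]) cube([4260, 131, 2870]);
translate([197, 2751, 0]) cube([4260, 131, 2870]);
translate([197, 493, 0]) cube([131, 2258, 2870]);
translate([4326, 493, 0]) cube([131, 2258, 2870]);


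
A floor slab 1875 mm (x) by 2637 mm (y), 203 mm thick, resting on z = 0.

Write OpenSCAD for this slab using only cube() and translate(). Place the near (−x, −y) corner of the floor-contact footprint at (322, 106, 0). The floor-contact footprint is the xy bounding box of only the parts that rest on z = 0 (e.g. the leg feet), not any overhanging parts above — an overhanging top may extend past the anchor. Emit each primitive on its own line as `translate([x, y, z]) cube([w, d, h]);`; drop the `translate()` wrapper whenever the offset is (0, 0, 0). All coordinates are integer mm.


translate([322, 106, 0]) cube([1875, 2637, 203]);


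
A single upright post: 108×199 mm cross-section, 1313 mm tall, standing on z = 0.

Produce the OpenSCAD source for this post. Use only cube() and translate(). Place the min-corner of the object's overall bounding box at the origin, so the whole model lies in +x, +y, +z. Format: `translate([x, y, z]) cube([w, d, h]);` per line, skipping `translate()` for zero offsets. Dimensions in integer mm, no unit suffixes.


cube([108, 199, 1313]);


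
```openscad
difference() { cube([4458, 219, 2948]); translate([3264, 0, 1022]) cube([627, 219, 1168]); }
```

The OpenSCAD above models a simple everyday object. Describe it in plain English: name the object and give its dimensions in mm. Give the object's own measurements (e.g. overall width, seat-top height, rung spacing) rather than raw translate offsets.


A wall 4458 mm long (x), 219 mm thick (y), 2948 mm tall, with a rectangular window opening cut through it. The opening is 627 mm wide and 1168 mm tall; its sill is at z = 1022 mm and its near (−x) edge is 3264 mm from the wall's −x end. The opening passes through the full wall thickness.


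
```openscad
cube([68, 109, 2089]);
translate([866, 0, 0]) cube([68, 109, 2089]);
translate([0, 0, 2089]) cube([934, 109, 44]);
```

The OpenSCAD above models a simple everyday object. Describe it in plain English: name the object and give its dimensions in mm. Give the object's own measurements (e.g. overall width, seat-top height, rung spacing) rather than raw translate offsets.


A door frame. The clear opening is 798 mm wide and 2089 mm high. Two 68 mm wide jambs, 109 mm deep, stand either side of the opening from the floor to the top of the opening. A 44 mm thick head sits across the top of both jambs, spanning the full outside width of the frame.


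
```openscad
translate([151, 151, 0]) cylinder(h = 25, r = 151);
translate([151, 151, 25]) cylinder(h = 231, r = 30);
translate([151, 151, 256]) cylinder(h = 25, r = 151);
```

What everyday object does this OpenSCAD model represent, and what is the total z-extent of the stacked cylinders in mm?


A spool. The overall height is 281 mm.

Three coaxial cylinders, large–small–large — a spool. Two 25 mm flanges and a 231 mm core give 25 + 231 + 25 = 281 mm.


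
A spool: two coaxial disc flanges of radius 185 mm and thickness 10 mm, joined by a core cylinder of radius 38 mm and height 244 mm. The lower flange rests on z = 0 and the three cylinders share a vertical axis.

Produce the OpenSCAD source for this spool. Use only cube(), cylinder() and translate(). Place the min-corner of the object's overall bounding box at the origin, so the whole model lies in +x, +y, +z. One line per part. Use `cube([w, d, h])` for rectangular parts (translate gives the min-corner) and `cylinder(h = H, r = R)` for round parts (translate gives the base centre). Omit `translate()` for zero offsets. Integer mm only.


translate([185, 185, 0]) cylinder(h = 10, r = 185);
translate([185, 185, 10]) cylinder(h = 244, r = 38);
translate([185, 185, 254]) cylinder(h = 10, r = 185);


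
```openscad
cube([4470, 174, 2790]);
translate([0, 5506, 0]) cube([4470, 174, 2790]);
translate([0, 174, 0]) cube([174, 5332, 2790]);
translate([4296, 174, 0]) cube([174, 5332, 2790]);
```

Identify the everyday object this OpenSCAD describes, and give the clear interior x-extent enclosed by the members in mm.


A house (or room) frame. The interior width is 4122 mm.

Four 2790 mm walls enclosing a rectangle with no floor or roof — a room or house frame. Outside width is 4470 mm and wall thickness is 174 mm, so the interior width is 4470 − 2 × 174 = 4122 mm.


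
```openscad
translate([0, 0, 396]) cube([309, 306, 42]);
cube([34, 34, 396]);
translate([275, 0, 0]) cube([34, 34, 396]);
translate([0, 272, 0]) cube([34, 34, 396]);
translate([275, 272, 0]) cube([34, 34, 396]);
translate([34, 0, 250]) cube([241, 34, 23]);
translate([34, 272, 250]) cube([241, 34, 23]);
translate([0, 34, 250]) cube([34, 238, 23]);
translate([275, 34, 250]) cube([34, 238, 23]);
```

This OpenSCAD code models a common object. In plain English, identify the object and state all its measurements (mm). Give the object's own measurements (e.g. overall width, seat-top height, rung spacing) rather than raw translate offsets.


A simple wooden stool: a rectangular seat 309 mm (x) by 306 mm (y), 42 mm thick, top face at z = 438 mm, on four square legs, each 34×34 mm in cross-section. The legs rest on z = 0, each flush with a corner of the seat. Four stretchers, 34 mm wide and 23 mm tall, connect adjacent legs with their undersides at z = 250 mm, each running between the inner faces of the legs it joins and aligned with the legs' outer faces on the other axis.


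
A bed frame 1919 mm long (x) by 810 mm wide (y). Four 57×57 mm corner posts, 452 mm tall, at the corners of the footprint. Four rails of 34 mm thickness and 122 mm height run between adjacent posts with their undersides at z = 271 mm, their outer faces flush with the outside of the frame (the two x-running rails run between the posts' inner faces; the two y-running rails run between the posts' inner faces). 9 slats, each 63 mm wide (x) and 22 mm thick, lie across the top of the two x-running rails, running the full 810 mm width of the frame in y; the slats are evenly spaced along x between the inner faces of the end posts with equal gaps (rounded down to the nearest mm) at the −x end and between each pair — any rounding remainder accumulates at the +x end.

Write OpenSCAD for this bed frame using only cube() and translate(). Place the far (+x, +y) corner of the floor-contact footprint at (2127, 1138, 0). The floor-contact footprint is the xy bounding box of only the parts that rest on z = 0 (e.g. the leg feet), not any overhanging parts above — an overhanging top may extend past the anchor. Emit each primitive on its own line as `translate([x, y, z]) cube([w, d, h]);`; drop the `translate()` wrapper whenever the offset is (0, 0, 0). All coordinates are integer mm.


// slat z = rail_z + rail_h = 271 + 122 = 393
// slat gap = ⌊(1805 − 9·63) / 10⌋ = 123
translate([208, 328, 0]) cube([57, 57, 452]);
translate([208, 1081, 0]) cube([57, 57, 452]);
translate([2070, 328, 0]) cube([57, 57, 452]);
translate([2070, 1081, 0]) cube([57, 57, 452]);
translate([265, 328, 271]) cube([1805, 34, 122]);
translate([265, 1104, 271]) cube([1805, 34, 122]);
translate([208, 385, 271]) cube([34, 696, 122]);
translate([2093, 385, 271]) cube([34, 696, 122]);
translate([388, 328, 393]) cube([63, 810, 22]);
translate([574, 328, 393]) cube([63, 810, 22]);
translate([760, 328, 393]) cube([63, 810, 22]);
translate([946, 328, 393]) cube([63, 810, 22]);
translate([1132, 328, 393]) cube([63, 810, 22]);
translate([1318, 328, 393]) cube([63, 810, 22]);
translate([1504, 328, 393]) cube([63, 810, 22]);
translate([1690, 328, 393]) cube([63, 810, 22]);
translate([1876, 328, 393]) cube([63, 810, 22]);


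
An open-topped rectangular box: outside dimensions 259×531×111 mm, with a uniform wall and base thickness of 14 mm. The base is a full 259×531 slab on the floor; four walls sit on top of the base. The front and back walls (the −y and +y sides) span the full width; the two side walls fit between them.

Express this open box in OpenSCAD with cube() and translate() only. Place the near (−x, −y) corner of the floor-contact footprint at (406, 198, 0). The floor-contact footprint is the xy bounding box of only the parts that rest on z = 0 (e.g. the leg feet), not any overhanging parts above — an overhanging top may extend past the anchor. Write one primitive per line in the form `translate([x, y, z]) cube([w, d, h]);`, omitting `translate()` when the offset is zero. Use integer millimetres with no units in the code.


translate([406, 198, 0]) cube([259, 531, 14]);
translate([406, 198, 14]) cube([259, 14, 97]);
translate([406, 715, 14]) cube([259, 14, 97]);
translate([406, 212, 14]) cube([14, 503, 97]);
translate([651, 212, 14]) cube([14, 503, 97]);


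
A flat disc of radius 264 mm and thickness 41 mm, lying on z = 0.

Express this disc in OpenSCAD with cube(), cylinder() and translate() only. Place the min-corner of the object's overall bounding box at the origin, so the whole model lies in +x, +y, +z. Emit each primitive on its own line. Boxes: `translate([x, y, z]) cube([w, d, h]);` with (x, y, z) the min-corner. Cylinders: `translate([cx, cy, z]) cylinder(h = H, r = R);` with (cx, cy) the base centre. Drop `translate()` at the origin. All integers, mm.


translate([264, 264, 0]) cylinder(h = 41, r = 264);


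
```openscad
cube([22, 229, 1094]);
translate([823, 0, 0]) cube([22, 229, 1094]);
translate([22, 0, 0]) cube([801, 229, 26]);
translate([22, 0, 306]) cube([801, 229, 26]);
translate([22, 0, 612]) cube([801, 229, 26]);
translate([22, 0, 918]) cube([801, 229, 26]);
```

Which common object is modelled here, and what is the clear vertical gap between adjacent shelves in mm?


A bookshelf. The clear shelf gap is 280 mm.

Two tall side panels with 4 horizontal boards between them — a bookshelf. The first two shelf undersides are at z = 0 and z = 306; with shelf thickness 26, the clear gap is 306 − 0 − 26 = 280 mm.


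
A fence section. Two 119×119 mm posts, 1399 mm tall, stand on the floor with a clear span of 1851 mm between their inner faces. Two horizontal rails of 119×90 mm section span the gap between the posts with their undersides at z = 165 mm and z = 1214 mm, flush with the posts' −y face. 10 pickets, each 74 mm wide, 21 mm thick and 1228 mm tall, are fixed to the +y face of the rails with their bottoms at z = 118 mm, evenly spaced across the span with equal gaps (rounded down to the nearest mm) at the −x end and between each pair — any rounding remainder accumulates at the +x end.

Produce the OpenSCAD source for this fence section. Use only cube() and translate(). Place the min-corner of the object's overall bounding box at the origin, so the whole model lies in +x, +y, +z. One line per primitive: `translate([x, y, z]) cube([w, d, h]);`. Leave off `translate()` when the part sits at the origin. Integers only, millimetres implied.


cube([119, 119, 1399]);
translate([1970, 0, 0]) cube([119, 119, 1399]);
translate([119, 0, 165]) cube([1851, 119, 90]);
translate([119, 0, 1214]) cube([1851, 119, 90]);
translate([220, 119, 118]) cube([74, 21, 1228]);
translate([395, 119, 118]) cube([74, 21, 1228]);
translate([570, 119, 118]) cube([74, 21, 1228]);
translate([745, 119, 118]) cube([74, 21, 1228]);
translate([920, 119, 118]) cube([74, 21, 1228]);
translate([1095, 119, 118]) cube([74, 21, 1228]);
translate([1270, 119, 118]) cube([74, 21, 1228]);
translate([1445, 119, 118]) cube([74, 21, 1228]);
translate([1620, 119, 118]) cube([74, 21, 1228]);
translate([1795, 119, 118]) cube([74, 21, 1228]);


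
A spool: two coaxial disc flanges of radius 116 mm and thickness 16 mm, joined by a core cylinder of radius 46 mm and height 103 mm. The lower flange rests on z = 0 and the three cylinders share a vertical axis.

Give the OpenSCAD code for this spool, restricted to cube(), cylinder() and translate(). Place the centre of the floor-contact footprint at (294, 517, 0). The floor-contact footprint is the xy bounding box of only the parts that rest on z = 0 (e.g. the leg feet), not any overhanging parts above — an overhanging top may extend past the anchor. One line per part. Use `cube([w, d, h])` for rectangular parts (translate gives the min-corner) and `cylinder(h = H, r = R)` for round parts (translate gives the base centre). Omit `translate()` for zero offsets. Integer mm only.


translate([294, 517, 0]) cylinder(h = 16, r = 116);
translate([294, 517, 16]) cylinder(h = 103, r = 46);
translate([294, 517, 119]) cylinder(h = 16, r = 116);


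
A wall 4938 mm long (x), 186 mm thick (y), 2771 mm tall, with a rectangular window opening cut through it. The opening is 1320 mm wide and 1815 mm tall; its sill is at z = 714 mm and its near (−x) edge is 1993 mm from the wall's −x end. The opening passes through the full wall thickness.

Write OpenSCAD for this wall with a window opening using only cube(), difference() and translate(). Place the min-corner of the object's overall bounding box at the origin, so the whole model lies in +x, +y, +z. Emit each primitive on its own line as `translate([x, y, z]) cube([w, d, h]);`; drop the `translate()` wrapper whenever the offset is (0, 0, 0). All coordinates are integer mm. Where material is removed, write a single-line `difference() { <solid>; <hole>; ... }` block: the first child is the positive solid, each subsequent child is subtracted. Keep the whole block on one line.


difference() { cube([4938, 186, 2771]); translate([1993, 0, 714]) cube([1320, 186, 1815]); }


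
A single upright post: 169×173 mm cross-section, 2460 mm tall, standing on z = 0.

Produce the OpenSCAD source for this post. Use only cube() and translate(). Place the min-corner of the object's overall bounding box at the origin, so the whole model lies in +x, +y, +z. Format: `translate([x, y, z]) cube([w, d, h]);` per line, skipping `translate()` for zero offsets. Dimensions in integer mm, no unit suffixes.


cube([169, 173, 2460]);


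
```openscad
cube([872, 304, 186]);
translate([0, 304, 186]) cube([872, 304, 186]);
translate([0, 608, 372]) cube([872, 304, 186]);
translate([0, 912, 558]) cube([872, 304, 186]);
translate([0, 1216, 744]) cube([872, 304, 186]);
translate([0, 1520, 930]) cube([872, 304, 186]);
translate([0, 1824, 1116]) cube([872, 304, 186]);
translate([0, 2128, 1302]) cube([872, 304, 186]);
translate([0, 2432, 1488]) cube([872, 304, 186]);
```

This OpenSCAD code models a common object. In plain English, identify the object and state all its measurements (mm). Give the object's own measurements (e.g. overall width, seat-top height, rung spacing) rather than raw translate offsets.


A straight staircase of 9 solid steps. Each step is 872 mm wide (x), 304 mm deep (y, the going) and 186 mm tall (the rise). The first step rests on the floor; each subsequent step sits one going further in +y and one rise higher in +z, directly behind and above the previous step with no overlap.


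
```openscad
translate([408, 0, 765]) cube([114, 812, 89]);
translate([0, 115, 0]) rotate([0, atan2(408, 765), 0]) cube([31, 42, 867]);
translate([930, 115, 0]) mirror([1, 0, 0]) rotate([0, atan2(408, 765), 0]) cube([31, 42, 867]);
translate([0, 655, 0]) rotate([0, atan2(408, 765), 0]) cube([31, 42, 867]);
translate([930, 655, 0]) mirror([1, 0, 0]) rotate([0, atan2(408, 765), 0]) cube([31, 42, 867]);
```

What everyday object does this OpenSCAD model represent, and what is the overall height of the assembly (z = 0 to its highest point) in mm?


A sawhorse. The overall height is 854 mm.

A beam across two mirrored pairs of raked legs — a sawhorse. The beam's underside is at z = 765 (matching the legs' vertical rise in atan2(408, 765)) and the beam is 89 mm tall, so its top is at 765 + 89 = 854 mm. The raked legs top out at the beam's underside, so that is the highest point.


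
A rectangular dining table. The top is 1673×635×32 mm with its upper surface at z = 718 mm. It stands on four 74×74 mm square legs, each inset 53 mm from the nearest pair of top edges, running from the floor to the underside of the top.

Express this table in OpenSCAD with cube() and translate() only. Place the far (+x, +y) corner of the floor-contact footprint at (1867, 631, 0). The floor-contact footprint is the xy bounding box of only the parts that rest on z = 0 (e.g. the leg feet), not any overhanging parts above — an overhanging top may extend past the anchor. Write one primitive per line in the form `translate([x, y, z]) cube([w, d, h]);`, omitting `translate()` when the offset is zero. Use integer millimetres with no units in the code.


translate([247, 49, 686]) cube([1673, 635, 32]);
translate([300, 102, 0]) cube([74, 74, 686]);
translate([1793, 102, 0]) cube([74, 74, 686]);
translate([300, 557, 0]) cube([74, 74, 686]);
translate([1793, 557, 0]) cube([74, 74, 686]);


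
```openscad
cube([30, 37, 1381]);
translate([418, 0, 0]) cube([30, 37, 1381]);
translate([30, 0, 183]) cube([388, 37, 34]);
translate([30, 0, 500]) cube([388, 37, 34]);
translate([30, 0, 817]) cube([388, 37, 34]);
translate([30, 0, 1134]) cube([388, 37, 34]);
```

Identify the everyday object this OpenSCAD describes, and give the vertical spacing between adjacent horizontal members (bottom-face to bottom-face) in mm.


A ladder. The rung spacing is 317 mm.

Two tall 30×37 posts with 4 short bars between them — a ladder. Adjacent rungs sit at z = 183 and z = 500, so the spacing is 500 − 183 = 317 mm.


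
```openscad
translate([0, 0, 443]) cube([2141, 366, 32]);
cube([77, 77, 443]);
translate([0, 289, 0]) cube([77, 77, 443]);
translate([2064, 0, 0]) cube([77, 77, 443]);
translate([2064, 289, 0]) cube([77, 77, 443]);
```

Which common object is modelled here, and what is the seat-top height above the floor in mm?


A bench. The seat-top height is 475 mm.

A long slab on four corner posts — a bench. The slab sits at z = 443 with thickness 32, so the top is 443 + 32 = 475 mm.


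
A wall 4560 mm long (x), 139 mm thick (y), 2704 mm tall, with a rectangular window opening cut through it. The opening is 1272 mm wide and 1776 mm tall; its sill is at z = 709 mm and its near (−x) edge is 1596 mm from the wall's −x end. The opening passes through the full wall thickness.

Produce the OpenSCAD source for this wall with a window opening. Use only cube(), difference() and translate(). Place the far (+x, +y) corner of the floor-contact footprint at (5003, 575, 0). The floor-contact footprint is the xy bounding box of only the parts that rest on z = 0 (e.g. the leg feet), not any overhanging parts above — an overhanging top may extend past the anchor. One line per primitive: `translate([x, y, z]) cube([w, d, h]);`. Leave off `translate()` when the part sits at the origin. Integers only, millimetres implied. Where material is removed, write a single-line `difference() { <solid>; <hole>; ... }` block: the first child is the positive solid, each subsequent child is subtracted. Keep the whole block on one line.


difference() { translate([443, 436, 0]) cube([4560, 139, 2704]); translate([2039, 436, 709]) cube([1272, 139, 1776]); }


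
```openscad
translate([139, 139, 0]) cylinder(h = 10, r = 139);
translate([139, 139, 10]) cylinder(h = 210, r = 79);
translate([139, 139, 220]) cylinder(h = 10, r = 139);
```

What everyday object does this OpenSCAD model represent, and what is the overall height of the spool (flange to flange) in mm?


A spool. The overall height is 230 mm.

Three coaxial cylinders, large–small–large — a spool. Two 10 mm flanges and a 210 mm core give 10 + 210 + 10 = 230 mm.


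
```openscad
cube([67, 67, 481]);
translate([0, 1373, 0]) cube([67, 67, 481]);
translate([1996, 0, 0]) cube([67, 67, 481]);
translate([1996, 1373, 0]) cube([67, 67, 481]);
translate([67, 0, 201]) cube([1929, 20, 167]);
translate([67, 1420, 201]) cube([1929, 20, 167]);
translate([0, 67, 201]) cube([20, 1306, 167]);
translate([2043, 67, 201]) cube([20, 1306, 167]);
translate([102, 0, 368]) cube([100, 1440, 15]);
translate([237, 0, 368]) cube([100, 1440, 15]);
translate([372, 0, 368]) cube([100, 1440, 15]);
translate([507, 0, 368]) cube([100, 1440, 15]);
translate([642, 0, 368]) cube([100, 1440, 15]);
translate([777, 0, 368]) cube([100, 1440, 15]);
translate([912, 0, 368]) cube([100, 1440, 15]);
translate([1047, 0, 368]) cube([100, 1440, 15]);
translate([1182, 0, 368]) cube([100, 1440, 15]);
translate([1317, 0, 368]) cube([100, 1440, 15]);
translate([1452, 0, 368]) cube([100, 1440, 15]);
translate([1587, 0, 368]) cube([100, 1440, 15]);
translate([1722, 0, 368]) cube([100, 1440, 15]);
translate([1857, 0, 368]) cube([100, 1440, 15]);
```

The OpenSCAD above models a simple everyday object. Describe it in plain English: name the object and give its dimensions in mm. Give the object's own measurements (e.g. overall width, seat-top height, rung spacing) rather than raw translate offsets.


A bed frame 2063 mm long (x) by 1440 mm wide (y). Four 67×67 mm corner posts, 481 mm tall, at the corners of the footprint. Four rails of 20 mm thickness and 167 mm height run between adjacent posts with their undersides at z = 201 mm, their outer faces flush with the outside of the frame (the two x-running rails run between the posts' inner faces; the two y-running rails run between the posts' inner faces). 14 slats, each 100 mm wide (x) and 15 mm thick, lie across the top of the two x-running rails, running the full 1440 mm width of the frame in y; along x they sit between the end posts with a 35 mm gap after the −x posts and between neighbouring slats, leaving 39 mm before the +x posts.


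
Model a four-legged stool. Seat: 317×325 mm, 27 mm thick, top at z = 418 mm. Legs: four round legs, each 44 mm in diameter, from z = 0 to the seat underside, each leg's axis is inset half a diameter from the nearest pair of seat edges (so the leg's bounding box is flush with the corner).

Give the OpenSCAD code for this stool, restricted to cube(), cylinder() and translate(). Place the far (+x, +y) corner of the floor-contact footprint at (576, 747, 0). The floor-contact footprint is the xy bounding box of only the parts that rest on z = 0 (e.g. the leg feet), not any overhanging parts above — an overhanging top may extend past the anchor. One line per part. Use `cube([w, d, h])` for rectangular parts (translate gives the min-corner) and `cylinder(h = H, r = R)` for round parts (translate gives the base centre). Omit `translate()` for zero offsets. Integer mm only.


translate([259, 422, 391]) cube([317, 325, 27]);
translate([281, 444, 0]) cylinder(h = 391, r = 22);
translate([554, 444, 0]) cylinder(h = 391, r = 22);
translate([281, 725, 0]) cylinder(h = 391, r = 22);
translate([554, 725, 0]) cylinder(h = 391, r = 22);


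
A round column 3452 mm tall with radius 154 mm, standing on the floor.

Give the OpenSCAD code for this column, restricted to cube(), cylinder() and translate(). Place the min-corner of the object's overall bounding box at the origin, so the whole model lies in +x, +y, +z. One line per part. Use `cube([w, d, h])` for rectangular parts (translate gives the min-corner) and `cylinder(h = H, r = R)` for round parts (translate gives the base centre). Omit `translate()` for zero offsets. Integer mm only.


translate([154, 154, 0]) cylinder(h = 3452, r = 154);


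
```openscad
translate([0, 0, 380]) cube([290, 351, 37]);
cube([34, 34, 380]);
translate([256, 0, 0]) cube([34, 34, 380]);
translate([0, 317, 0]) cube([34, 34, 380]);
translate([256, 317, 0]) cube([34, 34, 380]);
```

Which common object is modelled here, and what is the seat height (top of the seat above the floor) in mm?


A stool. The seat height is 417 mm.

A 290×351×37 slab at z = 380 on four corner posts — a stool. The seat top is 380 + 37 = 417 mm.


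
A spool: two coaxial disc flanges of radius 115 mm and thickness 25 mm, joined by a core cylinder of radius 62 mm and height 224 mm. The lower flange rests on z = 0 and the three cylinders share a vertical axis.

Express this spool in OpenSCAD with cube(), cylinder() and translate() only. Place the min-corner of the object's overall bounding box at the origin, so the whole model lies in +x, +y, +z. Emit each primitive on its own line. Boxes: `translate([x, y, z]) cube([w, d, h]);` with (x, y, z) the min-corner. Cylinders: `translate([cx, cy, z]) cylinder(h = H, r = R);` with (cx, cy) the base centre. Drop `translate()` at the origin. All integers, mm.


translate([115, 115, 0]) cylinder(h = 25, r = 115);
translate([115, 115, 25]) cylinder(h = 224, r = 62);
translate([115, 115, 249]) cylinder(h = 25, r = 115);


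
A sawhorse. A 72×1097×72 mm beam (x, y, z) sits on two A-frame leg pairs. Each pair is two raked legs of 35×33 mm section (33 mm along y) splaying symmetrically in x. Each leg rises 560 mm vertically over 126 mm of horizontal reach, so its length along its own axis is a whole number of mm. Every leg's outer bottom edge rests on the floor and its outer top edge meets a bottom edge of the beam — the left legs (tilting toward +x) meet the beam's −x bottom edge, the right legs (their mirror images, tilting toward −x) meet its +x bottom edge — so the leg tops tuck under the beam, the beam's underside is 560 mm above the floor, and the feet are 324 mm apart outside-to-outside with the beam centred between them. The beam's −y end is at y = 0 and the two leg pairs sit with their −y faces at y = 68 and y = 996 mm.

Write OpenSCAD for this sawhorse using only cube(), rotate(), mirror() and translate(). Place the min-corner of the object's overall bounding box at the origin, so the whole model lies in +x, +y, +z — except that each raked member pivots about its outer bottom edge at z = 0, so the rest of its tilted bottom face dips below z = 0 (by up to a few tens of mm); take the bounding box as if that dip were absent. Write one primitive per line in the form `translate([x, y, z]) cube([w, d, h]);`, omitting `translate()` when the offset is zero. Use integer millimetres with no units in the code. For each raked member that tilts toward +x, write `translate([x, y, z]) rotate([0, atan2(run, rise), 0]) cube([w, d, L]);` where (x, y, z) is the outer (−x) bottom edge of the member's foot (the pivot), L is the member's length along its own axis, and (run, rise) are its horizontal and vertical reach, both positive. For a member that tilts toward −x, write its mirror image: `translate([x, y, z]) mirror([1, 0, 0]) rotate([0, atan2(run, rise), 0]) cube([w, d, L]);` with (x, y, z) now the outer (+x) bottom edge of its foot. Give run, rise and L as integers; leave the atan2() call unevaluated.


// leg length = √(126² + 560²) = 574
// right-leg outer foot x = 2·126 + 72 = 324
// beam min-corner = (126, 0, 560)
translate([126, 0, 560]) cube([72, 1097, 72]);
translate([0, 68, 0]) rotate([0, atan2(126, 560), 0]) cube([35, 33, 574]);
translate([324, 68, 0]) mirror([1, 0, 0]) rotate([0, atan2(126, 560), 0]) cube([35, 33, 574]);
translate([0, 996, 0]) rotate([0, atan2(126, 560), 0]) cube([35, 33, 574]);
translate([324, 996, 0]) mirror([1, 0, 0]) rotate([0, atan2(126, 560), 0]) cube([35, 33, 574]);


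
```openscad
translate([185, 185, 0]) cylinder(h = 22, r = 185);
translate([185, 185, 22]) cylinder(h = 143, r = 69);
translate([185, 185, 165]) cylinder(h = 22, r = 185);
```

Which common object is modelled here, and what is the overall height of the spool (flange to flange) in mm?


A spool. The overall height is 187 mm.

Three coaxial cylinders, large–small–large — a spool. Two 22 mm flanges and a 143 mm core give 22 + 143 + 22 = 187 mm.


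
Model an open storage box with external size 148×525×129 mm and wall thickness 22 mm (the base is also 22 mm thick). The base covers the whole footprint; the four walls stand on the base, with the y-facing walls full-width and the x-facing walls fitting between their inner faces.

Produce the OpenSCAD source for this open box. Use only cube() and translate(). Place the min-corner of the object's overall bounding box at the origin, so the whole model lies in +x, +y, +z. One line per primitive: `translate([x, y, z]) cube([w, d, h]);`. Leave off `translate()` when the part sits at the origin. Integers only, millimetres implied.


cube([148, 525, 22]);
translate([0, 0, 22]) cube([148, 22, 107]);
translate([0, 503, 22]) cube([148, 22, 107]);
translate([0, 22, 22]) cube([22, 481, 107]);
translate([126, 22, 22]) cube([22, 481, 107]);


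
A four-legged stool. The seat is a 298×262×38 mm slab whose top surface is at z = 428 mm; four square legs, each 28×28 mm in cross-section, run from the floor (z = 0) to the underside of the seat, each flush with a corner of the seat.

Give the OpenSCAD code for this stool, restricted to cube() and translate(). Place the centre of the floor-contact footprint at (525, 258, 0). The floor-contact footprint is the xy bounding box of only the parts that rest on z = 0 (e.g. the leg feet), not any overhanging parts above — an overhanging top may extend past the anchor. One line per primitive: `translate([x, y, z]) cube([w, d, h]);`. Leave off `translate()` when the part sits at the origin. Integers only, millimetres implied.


translate([376, 127, 390]) cube([298, 262, 38]);
translate([376, 127, 0]) cube([28, 28, 390]);
translate([646, 127, 0]) cube([28, 28, 390]);
translate([376, 361, 0]) cube([28, 28, 390]);
translate([646, 361, 0]) cube([28, 28, 390]);


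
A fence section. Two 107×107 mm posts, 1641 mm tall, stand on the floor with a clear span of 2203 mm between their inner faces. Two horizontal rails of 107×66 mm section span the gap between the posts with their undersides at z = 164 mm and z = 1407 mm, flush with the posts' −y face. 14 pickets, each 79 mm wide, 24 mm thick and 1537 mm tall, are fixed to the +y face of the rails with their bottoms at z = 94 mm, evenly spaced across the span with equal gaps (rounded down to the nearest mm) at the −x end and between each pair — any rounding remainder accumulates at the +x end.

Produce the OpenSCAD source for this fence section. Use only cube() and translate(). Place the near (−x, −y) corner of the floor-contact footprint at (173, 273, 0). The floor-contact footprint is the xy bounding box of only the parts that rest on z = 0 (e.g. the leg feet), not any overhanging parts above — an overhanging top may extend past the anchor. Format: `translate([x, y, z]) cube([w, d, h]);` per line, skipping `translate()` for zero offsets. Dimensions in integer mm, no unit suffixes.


translate([173, 273, 0]) cube([107, 107, 1641]);
translate([2483, 273, 0]) cube([107, 107, 1641]);
translate([280, 273, 164]) cube([2203, 107, 66]);
translate([280, 273, 1407]) cube([2203, 107, 66]);
translate([353, 380, 94]) cube([79, 24, 1537]);
translate([505, 380, 94]) cube([79, 24, 1537]);
translate([657, 380, 94]) cube([79, 24, 1537]);
translate([809, 380, 94]) cube([79, 24, 1537]);
translate([961, 380, 94]) cube([79, 24, 1537]);
translate([1113, 380, 94]) cube([79, 24, 1537]);
translate([1265, 380, 94]) cube([79, 24, 1537]);
translate([1417, 380, 94]) cube([79, 24, 1537]);
translate([1569, 380, 94]) cube([79, 24, 1537]);
translate([1721, 380, 94]) cube([79, 24, 1537]);
translate([1873, 380, 94]) cube([79, 24, 1537]);
translate([2025, 380, 94]) cube([79, 24, 1537]);
translate([2177, 380, 94]) cube([79, 24, 1537]);
translate([2329, 380, 94]) cube([79, 24, 1537]);


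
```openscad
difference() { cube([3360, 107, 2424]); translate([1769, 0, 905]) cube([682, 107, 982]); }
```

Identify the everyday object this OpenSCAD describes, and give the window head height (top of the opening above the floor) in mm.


A wall with a window opening. The window head height is 1887 mm.

A wall with a rectangular opening subtracted — a window. Sill at z = 905, opening 982 mm tall, so the head is at 905 + 982 = 1887 mm.


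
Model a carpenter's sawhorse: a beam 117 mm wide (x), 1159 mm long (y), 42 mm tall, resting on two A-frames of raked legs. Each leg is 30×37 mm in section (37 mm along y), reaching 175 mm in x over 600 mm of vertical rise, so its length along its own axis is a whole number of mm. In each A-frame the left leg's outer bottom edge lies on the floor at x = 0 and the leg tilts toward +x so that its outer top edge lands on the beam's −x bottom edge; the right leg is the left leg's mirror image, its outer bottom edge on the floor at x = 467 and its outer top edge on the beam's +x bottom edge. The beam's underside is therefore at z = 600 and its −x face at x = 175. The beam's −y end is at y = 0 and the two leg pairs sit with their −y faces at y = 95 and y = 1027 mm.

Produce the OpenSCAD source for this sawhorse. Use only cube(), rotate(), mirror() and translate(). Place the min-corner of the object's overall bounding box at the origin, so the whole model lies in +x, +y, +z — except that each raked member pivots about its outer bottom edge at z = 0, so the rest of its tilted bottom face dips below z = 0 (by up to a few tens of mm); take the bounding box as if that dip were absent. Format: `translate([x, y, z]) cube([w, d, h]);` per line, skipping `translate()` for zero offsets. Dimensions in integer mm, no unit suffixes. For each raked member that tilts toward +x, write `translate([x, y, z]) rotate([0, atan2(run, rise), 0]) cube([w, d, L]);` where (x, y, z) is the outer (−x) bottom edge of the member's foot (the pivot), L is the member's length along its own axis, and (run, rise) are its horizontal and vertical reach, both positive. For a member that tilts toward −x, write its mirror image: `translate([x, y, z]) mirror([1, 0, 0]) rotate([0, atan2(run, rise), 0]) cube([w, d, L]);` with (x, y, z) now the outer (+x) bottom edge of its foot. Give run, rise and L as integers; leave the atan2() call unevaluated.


translate([175, 0, 600]) cube([117, 1159, 42]);
translate([0, 95, 0]) rotate([0, atan2(175, 600), 0]) cube([30, 37, 625]);
translate([467, 95, 0]) mirror([1, 0, 0]) rotate([0, atan2(175, 600), 0]) cube([30, 37, 625]);
translate([0, 1027, 0]) rotate([0, atan2(175, 600), 0]) cube([30, 37, 625]);
translate([467, 1027, 0]) mirror([1, 0, 0]) rotate([0, atan2(175, 600), 0]) cube([30, 37, 625]);


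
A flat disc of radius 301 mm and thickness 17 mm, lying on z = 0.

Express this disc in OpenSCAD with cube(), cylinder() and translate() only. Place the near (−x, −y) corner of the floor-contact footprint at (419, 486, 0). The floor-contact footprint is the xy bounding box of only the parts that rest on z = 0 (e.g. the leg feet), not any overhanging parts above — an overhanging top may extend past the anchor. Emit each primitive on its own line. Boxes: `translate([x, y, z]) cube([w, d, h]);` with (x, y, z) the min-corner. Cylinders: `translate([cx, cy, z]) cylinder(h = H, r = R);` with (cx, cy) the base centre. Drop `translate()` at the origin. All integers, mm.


translate([720, 787, 0]) cylinder(h = 17, r = 301);
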